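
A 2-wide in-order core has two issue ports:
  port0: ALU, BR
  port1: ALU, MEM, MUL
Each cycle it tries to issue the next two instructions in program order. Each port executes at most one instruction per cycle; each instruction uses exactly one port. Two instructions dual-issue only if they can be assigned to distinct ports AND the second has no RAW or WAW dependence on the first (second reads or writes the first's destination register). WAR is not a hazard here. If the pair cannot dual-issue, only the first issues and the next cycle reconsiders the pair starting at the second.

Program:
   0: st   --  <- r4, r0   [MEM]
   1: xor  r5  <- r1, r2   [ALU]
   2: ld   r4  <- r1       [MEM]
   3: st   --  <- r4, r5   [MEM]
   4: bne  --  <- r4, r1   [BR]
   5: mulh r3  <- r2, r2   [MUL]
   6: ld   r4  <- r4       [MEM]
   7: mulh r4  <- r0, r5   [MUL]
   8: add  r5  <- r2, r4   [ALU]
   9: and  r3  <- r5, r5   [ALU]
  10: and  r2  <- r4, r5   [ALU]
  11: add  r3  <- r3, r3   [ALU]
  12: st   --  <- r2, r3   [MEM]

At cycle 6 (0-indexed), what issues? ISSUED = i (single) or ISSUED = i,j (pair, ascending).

#0 head=0: st/xor i0+i1 pair
#1 head=2: ld i2 no-port MEM/MEM
#2 head=3: st/bne i3+i4 pair
#3 head=5: mulh i5 no-port MUL/MEM
#4 head=6: ld i6 no-port MEM/MUL
#5 head=7: mulh i7 RAW r4
#6 head=8: add i8 RAW r5
#7 head=9: and/and i9+i10 pair
#8 head=11: add i11 RAW r3
#9 head=12: st i12 tail

ISSUED = 8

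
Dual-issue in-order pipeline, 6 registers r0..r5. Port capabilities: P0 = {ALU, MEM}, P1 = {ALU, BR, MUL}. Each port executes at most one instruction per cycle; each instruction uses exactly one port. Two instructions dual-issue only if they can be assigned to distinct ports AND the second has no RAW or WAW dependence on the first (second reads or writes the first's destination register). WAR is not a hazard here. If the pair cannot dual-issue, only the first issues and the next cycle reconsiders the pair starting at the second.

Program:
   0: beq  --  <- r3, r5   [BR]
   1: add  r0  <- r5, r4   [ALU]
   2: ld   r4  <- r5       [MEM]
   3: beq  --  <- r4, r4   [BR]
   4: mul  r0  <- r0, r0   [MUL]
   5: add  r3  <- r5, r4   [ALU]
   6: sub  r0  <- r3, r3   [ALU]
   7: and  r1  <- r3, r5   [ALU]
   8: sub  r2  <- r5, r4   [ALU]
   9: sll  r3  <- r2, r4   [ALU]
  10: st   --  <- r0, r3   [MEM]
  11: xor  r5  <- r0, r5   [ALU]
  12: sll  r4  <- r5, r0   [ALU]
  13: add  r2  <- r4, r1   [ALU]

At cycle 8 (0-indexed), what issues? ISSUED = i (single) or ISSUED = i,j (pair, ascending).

ISSUED = 12

  cy0 -> i0,i1 (beq.BR add.ALU) dual
  cy1 -> i2 (ld.MEM) RAW r4
  cy2 -> i3 (beq.BR) no-port BR/MUL
  cy3 -> i4,i5 (mul.MUL add.ALU) dual
  cy4 -> i6,i7 (sub.ALU and.ALU) dual
  cy5 -> i8 (sub.ALU) RAW r2
  cy6 -> i9 (sll.ALU) RAW r3
  cy7 -> i10,i11 (st.MEM xor.ALU) dual
  cy8 -> i12 (sll.ALU) RAW r4
  cy9 -> i13 (add.ALU) tail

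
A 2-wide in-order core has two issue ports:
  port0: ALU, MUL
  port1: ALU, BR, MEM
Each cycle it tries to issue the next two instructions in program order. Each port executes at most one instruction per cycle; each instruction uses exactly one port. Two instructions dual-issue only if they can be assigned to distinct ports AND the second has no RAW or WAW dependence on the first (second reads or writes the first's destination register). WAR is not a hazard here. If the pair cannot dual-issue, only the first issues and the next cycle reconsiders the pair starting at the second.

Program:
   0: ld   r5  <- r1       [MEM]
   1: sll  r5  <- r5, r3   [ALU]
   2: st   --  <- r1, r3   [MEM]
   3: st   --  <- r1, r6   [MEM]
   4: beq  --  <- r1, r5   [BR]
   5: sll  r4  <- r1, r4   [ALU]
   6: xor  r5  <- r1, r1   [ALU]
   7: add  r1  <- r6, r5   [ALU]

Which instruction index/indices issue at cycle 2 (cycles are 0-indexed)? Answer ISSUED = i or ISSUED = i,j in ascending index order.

ISSUED = 3

c0: i0 ld  RAW+WAW r5
c1: i1,i2 sll;st  2-wide
c2: i3 st  no-port MEM/BR
c3: i4,i5 beq;sll  2-wide
c4: i6 xor  RAW r5
c5: i7 add  tail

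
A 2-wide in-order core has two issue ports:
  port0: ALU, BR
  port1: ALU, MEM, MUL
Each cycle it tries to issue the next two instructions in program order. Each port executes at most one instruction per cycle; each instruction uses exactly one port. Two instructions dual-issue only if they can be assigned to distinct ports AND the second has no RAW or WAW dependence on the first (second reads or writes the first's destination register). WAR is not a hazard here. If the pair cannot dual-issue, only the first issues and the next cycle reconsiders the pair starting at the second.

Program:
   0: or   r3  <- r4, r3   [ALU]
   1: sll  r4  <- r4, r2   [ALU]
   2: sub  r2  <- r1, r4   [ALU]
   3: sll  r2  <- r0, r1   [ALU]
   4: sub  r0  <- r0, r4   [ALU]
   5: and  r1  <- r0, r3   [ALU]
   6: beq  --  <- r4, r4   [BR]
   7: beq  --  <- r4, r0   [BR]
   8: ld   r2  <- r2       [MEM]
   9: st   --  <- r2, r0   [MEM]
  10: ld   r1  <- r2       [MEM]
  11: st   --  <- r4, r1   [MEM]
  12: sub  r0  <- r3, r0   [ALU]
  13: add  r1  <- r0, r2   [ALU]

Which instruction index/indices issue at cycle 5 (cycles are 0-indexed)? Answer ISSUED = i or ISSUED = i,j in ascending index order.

t=0 i0,i1:or.ALU/sll.ALU ; pair
t=1 i2:sub.ALU ; WAW r2
t=2 i3,i4:sll.ALU/sub.ALU ; pair
t=3 i5,i6:and.ALU/beq.BR ; pair
t=4 i7,i8:beq.BR/ld.MEM ; pair
t=5 i9:st.MEM ; no-port MEM/MEM
t=6 i10:ld.MEM ; no-port MEM/MEM
t=7 i11,i12:st.MEM/sub.ALU ; pair
t=8 i13:add.ALU ; tail

ISSUED = 9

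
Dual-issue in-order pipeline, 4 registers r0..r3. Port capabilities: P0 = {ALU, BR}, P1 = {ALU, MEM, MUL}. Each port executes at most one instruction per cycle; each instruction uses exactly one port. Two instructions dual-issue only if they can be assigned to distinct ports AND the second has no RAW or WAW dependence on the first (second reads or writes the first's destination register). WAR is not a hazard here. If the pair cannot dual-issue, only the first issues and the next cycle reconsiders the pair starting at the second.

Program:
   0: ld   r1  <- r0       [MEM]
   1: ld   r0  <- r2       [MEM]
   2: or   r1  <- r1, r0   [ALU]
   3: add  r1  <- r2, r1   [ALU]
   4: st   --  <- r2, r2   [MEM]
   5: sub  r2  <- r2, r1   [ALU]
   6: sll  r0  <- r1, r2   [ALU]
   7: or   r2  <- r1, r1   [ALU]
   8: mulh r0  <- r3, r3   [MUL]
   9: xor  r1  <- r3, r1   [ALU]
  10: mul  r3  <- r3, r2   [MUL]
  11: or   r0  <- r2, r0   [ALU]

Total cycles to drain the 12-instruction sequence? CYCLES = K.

CYCLES = 8

  cy0 -> i0 (ld) no-port MEM/MEM
  cy1 -> i1 (ld) RAW r0
  cy2 -> i2 (or) RAW+WAW r1
  cy3 -> i3+i4 (add/st) 2-wide
  cy4 -> i5 (sub) RAW r2
  cy5 -> i6+i7 (sll/or) 2-wide
  cy6 -> i8+i9 (mulh/xor) 2-wide
  cy7 -> i10+i11 (mul/or) 2-wide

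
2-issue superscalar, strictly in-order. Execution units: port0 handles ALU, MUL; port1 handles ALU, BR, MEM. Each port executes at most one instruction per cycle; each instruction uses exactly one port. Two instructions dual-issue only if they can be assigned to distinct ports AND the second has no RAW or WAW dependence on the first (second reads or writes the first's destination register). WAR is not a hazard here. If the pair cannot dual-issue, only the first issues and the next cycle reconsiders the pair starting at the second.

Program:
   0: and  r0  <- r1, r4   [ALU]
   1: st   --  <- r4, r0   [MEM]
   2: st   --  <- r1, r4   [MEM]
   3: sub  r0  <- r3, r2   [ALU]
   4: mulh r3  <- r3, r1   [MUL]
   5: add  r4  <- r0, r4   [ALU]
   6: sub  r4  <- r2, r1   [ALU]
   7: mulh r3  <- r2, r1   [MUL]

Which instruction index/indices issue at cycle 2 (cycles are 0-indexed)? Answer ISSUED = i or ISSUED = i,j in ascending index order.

t=0 i0:and ; RAW r0
t=1 i1:st ; no-port MEM/MEM
t=2 i2&i3:st;sub ; dual
t=3 i4&i5:mulh;add ; dual
t=4 i6&i7:sub;mulh ; dual

ISSUED = 2,3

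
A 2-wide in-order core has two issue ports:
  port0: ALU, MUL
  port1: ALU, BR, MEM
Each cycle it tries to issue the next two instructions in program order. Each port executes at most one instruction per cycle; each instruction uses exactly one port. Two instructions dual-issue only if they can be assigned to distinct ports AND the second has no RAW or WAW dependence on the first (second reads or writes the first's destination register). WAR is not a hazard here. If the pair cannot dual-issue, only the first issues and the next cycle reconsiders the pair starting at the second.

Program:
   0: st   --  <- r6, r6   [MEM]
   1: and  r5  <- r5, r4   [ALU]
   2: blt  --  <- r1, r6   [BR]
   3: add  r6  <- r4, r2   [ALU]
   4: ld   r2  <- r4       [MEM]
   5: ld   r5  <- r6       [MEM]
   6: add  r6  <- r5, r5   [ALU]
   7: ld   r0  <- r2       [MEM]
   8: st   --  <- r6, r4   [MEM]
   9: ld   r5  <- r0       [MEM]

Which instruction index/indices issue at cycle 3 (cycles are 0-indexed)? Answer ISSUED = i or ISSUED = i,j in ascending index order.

#0 head=0: st+and i0/i1 2-wide
#1 head=2: blt+add i2/i3 2-wide
#2 head=4: ld i4 no-port MEM/MEM
#3 head=5: ld i5 RAW r5
#4 head=6: add+ld i6/i7 2-wide
#5 head=8: st i8 no-port MEM/MEM
#6 head=9: ld i9 tail

ISSUED = 5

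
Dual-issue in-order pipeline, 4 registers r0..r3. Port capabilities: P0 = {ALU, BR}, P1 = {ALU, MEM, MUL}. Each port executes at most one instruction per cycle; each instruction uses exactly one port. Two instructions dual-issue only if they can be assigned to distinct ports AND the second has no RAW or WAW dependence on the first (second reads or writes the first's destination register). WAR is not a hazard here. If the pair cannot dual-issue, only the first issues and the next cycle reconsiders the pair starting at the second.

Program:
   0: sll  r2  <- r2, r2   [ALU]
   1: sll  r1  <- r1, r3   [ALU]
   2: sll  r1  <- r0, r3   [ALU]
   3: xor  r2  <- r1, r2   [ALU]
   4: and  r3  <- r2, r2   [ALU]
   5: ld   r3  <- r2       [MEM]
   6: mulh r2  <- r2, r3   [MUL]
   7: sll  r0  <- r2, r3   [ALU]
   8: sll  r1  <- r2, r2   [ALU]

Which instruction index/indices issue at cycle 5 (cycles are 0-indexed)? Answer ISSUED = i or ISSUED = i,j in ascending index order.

ISSUED = 6

t=0 i0,i1:sll.ALU;sll.ALU ; pair
t=1 i2:sll.ALU ; RAW r1
t=2 i3:xor.ALU ; RAW r2
t=3 i4:and.ALU ; WAW r3
t=4 i5:ld.MEM ; no-port MEM/MUL
t=5 i6:mulh.MUL ; RAW r2
t=6 i7,i8:sll.ALU;sll.ALU ; pair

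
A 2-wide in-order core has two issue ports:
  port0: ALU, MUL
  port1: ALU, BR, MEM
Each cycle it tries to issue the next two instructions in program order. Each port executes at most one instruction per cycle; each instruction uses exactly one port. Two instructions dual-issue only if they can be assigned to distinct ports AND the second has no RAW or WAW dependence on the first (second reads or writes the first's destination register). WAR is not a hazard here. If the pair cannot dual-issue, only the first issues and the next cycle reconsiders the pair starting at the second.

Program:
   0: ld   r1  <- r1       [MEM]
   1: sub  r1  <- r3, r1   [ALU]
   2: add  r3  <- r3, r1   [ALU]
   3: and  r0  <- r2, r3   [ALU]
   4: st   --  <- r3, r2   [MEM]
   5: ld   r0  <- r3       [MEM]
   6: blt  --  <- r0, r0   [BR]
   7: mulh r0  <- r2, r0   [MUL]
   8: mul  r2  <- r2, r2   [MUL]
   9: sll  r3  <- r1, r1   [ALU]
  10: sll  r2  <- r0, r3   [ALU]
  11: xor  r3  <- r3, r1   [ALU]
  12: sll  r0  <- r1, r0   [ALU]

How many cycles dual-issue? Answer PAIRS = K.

PAIRS = 4

t=0 i0:ld.MEM ; RAW+WAW r1
t=1 i1:sub.ALU ; RAW r1
t=2 i2:add.ALU ; RAW r3
t=3 i3/i4:and.ALU st.MEM ; pair
t=4 i5:ld.MEM ; no-port MEM/BR
t=5 i6/i7:blt.BR mulh.MUL ; pair
t=6 i8/i9:mul.MUL sll.ALU ; pair
t=7 i10/i11:sll.ALU xor.ALU ; pair
t=8 i12:sll.ALU ; tail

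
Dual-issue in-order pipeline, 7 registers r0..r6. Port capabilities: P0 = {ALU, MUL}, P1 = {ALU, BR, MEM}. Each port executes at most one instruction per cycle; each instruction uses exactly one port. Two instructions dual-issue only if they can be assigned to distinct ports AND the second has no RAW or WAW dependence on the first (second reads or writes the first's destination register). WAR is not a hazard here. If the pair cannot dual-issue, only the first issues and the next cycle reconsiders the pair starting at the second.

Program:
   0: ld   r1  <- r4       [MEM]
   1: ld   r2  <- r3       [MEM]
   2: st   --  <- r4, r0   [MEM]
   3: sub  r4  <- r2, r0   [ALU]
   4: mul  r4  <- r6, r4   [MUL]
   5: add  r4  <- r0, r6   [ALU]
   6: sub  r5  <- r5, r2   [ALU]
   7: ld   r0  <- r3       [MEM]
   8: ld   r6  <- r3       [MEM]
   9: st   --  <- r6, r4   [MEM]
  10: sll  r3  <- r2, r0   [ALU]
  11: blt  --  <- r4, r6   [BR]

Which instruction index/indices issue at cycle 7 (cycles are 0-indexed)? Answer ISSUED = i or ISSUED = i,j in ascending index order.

ISSUED = 9,10

c0: i0 ld  no-port MEM/MEM
c1: i1 ld  no-port MEM/MEM
c2: i2,i3 st sub  pair
c3: i4 mul  WAW r4
c4: i5,i6 add sub  pair
c5: i7 ld  no-port MEM/MEM
c6: i8 ld  no-port MEM/MEM
c7: i9,i10 st sll  pair
c8: i11 blt  tail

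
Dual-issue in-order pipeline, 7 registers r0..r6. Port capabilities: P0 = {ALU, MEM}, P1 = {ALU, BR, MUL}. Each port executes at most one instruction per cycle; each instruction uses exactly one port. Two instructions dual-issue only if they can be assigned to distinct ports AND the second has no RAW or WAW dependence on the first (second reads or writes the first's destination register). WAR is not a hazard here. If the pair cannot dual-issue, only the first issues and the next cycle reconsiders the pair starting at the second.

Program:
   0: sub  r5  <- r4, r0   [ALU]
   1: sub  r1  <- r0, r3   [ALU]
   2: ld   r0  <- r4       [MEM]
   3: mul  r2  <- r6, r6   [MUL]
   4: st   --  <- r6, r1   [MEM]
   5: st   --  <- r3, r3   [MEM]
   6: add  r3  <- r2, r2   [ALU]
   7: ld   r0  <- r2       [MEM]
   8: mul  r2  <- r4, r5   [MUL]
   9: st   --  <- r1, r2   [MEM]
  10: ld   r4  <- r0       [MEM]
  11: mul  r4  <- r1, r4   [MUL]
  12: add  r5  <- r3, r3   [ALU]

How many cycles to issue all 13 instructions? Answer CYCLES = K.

CYCLES = 8

c0: i0/i1 sub sub  dual
c1: i2/i3 ld mul  dual
c2: i4 st  no-port MEM/MEM
c3: i5/i6 st add  dual
c4: i7/i8 ld mul  dual
c5: i9 st  no-port MEM/MEM
c6: i10 ld  RAW+WAW r4
c7: i11/i12 mul add  dual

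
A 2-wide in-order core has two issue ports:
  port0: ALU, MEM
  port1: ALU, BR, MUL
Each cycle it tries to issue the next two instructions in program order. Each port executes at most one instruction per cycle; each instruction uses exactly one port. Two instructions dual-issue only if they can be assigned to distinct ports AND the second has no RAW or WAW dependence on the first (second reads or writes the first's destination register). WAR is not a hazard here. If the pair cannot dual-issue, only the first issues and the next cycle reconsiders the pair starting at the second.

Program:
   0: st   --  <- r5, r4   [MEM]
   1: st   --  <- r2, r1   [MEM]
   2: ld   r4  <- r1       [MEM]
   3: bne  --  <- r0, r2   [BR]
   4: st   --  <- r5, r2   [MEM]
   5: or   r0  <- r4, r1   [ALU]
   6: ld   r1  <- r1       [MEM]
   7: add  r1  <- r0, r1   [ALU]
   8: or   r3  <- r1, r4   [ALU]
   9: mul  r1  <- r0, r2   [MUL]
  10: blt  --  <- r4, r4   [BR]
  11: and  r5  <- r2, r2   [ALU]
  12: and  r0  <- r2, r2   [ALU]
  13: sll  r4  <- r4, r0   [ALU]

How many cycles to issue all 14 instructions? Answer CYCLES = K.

CYCLES = 10

  cy0 -> i0 (st) no-port MEM/MEM
  cy1 -> i1 (st) no-port MEM/MEM
  cy2 -> i2+i3 (ld/bne) pair
  cy3 -> i4+i5 (st/or) pair
  cy4 -> i6 (ld) RAW+WAW r1
  cy5 -> i7 (add) RAW r1
  cy6 -> i8+i9 (or/mul) pair
  cy7 -> i10+i11 (blt/and) pair
  cy8 -> i12 (and) RAW r0
  cy9 -> i13 (sll) tail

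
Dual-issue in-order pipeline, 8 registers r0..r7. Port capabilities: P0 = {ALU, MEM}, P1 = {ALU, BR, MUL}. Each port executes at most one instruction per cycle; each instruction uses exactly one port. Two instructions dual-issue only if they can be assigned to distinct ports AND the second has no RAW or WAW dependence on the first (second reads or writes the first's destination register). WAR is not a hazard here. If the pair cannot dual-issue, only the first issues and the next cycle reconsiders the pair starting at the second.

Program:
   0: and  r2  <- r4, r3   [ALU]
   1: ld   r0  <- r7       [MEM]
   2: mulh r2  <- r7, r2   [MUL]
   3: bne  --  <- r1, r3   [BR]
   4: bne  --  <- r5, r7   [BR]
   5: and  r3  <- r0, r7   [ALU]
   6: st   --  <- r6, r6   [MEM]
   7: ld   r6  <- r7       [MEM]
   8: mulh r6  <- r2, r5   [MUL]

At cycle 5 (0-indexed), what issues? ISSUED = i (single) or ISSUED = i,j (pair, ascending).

t=0 i0&i1:and.ALU;ld.MEM ; 2-wide
t=1 i2:mulh.MUL ; no-port MUL/BR
t=2 i3:bne.BR ; no-port BR/BR
t=3 i4&i5:bne.BR;and.ALU ; 2-wide
t=4 i6:st.MEM ; no-port MEM/MEM
t=5 i7:ld.MEM ; WAW r6
t=6 i8:mulh.MUL ; tail

ISSUED = 7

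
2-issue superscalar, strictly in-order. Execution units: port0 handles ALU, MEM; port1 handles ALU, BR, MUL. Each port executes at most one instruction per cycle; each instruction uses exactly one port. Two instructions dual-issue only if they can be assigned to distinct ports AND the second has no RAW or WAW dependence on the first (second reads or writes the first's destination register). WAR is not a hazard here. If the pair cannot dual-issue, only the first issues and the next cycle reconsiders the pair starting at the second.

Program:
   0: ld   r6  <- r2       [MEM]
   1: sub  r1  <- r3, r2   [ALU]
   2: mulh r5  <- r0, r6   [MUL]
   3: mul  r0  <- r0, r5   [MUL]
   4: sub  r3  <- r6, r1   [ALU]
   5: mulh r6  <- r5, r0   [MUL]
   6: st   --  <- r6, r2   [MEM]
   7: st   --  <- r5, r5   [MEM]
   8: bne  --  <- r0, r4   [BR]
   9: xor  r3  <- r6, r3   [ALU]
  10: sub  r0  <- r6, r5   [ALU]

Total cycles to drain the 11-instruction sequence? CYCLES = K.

CYCLES = 7

0. ld sub @i0/i1  | pair
1. mulh @i2  | no-port MUL/MUL
2. mul sub @i3/i4  | pair
3. mulh @i5  | RAW r6
4. st @i6  | no-port MEM/MEM
5. st bne @i7/i8  | pair
6. xor sub @i9/i10  | pair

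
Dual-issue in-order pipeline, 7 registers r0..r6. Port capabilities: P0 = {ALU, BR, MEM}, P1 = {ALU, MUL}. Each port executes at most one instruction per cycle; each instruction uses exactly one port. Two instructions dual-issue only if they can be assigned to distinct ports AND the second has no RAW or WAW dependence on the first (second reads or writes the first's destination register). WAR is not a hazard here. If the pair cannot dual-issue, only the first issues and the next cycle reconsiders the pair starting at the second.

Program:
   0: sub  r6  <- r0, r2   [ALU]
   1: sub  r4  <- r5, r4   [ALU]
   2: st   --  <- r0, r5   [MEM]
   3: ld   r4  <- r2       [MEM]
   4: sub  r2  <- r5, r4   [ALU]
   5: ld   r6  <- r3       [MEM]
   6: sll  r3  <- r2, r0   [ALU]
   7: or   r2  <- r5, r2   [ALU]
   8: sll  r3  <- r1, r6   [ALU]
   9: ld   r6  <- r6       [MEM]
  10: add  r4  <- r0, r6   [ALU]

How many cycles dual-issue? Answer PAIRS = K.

  cy0 -> i0&i1 (sub.ALU/sub.ALU) 2-wide
  cy1 -> i2 (st.MEM) no-port MEM/MEM
  cy2 -> i3 (ld.MEM) RAW r4
  cy3 -> i4&i5 (sub.ALU/ld.MEM) 2-wide
  cy4 -> i6&i7 (sll.ALU/or.ALU) 2-wide
  cy5 -> i8&i9 (sll.ALU/ld.MEM) 2-wide
  cy6 -> i10 (add.ALU) tail

PAIRS = 4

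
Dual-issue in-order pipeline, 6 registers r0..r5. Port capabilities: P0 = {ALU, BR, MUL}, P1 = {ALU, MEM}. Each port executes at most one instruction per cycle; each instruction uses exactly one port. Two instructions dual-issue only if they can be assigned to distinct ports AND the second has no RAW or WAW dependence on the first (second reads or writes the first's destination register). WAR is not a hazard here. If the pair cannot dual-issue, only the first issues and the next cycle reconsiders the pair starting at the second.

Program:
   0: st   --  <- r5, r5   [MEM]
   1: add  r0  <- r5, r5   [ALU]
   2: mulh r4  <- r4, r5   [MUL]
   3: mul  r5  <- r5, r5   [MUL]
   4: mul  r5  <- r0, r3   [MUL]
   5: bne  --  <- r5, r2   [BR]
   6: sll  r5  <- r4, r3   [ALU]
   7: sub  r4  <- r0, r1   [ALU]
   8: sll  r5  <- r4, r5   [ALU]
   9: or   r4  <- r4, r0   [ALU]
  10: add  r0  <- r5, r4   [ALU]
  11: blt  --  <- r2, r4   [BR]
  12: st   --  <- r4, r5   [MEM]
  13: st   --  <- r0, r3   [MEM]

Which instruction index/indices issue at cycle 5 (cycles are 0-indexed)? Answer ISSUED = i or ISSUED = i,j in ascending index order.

c0: i0+i1 st.MEM;add.ALU  2-wide
c1: i2 mulh.MUL  no-port MUL/MUL
c2: i3 mul.MUL  no-port MUL/MUL
c3: i4 mul.MUL  no-port MUL/BR
c4: i5+i6 bne.BR;sll.ALU  2-wide
c5: i7 sub.ALU  RAW r4
c6: i8+i9 sll.ALU;or.ALU  2-wide
c7: i10+i11 add.ALU;blt.BR  2-wide
c8: i12 st.MEM  no-port MEM/MEM
c9: i13 st.MEM  tail

ISSUED = 7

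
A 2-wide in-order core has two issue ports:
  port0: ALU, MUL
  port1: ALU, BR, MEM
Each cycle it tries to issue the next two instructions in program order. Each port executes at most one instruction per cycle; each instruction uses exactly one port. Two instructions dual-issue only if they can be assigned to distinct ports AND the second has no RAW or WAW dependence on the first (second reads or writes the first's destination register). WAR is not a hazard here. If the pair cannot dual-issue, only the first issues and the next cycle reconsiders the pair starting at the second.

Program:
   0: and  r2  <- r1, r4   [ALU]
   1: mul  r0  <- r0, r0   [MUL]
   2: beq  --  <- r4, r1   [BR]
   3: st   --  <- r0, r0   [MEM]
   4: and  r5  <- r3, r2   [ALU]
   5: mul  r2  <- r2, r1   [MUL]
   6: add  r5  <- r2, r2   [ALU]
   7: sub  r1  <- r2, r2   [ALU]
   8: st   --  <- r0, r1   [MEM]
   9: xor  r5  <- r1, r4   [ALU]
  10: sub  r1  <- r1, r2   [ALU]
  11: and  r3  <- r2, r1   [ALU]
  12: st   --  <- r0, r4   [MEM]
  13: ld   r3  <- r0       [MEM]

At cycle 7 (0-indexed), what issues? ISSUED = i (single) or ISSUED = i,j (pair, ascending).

ISSUED = 11,12

0. and.ALU/mul.MUL @i0/i1  | 2-wide
1. beq.BR @i2  | no-port BR/MEM
2. st.MEM/and.ALU @i3/i4  | 2-wide
3. mul.MUL @i5  | RAW r2
4. add.ALU/sub.ALU @i6/i7  | 2-wide
5. st.MEM/xor.ALU @i8/i9  | 2-wide
6. sub.ALU @i10  | RAW r1
7. and.ALU/st.MEM @i11/i12  | 2-wide
8. ld.MEM @i13  | tail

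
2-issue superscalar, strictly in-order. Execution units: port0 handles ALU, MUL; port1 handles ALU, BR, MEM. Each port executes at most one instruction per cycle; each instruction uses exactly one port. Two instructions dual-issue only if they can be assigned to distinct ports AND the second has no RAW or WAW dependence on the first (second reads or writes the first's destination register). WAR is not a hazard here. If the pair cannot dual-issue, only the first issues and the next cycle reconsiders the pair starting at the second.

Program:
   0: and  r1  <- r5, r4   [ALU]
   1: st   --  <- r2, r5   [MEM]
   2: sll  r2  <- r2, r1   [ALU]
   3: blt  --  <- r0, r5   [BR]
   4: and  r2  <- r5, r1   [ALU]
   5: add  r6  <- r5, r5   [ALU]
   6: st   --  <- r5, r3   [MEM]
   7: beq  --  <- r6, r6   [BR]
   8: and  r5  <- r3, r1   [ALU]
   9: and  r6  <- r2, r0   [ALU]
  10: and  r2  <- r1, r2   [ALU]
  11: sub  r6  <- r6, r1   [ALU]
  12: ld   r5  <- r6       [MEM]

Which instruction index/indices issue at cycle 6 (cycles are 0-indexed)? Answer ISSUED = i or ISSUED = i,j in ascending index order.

ISSUED = 11

t=0 i0,i1:and+st ; dual
t=1 i2,i3:sll+blt ; dual
t=2 i4,i5:and+add ; dual
t=3 i6:st ; no-port MEM/BR
t=4 i7,i8:beq+and ; dual
t=5 i9,i10:and+and ; dual
t=6 i11:sub ; RAW r6
t=7 i12:ld ; tail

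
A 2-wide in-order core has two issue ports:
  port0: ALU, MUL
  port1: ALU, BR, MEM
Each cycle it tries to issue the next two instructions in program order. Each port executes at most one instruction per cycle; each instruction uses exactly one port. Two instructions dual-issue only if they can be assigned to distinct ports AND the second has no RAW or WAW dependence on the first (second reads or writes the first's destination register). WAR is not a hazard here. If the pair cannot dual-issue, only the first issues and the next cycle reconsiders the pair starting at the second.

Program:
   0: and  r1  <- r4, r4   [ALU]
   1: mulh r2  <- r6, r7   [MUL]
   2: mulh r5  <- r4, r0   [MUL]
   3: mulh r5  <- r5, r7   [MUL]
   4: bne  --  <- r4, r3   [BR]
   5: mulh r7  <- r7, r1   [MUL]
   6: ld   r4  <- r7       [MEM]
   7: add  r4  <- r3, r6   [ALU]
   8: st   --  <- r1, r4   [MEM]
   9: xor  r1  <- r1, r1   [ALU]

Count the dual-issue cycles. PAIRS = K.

c0: i0/i1 and mulh  dual
c1: i2 mulh  no-port MUL/MUL
c2: i3/i4 mulh bne  dual
c3: i5 mulh  RAW r7
c4: i6 ld  WAW r4
c5: i7 add  RAW r4
c6: i8/i9 st xor  dual

PAIRS = 3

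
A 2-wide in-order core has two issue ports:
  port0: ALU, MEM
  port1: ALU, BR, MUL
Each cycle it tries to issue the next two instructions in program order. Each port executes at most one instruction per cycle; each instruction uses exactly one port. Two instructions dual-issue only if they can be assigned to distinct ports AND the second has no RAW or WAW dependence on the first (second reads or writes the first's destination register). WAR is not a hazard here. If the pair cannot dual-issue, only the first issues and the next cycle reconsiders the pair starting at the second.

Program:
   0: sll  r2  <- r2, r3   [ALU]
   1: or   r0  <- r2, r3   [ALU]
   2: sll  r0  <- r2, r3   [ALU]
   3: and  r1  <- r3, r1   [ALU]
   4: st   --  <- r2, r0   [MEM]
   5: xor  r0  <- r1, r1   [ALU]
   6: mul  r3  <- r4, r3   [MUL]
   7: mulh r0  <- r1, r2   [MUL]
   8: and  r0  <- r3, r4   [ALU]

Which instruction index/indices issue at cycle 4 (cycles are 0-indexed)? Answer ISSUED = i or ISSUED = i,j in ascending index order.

ISSUED = 6

#0 head=0: sll i0 RAW r2
#1 head=1: or i1 WAW r0
#2 head=2: sll/and i2,i3 2-wide
#3 head=4: st/xor i4,i5 2-wide
#4 head=6: mul i6 no-port MUL/MUL
#5 head=7: mulh i7 WAW r0
#6 head=8: and i8 tail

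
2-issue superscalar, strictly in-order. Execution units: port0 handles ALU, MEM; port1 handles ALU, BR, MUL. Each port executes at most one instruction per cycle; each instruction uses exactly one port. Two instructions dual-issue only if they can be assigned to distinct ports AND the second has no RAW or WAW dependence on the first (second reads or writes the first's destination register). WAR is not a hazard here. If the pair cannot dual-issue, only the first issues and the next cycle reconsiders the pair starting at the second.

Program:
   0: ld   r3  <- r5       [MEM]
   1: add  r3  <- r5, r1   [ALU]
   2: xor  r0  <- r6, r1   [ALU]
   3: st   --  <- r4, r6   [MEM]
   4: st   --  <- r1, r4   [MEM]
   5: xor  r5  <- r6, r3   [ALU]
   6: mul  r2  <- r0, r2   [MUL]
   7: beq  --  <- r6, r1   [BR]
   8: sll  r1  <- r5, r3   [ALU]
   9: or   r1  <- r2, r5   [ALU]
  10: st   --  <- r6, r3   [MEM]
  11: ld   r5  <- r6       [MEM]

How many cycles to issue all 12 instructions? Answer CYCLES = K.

CYCLES = 8

  cy0 -> i0 (ld) WAW r3
  cy1 -> i1/i2 (add+xor) 2-wide
  cy2 -> i3 (st) no-port MEM/MEM
  cy3 -> i4/i5 (st+xor) 2-wide
  cy4 -> i6 (mul) no-port MUL/BR
  cy5 -> i7/i8 (beq+sll) 2-wide
  cy6 -> i9/i10 (or+st) 2-wide
  cy7 -> i11 (ld) tail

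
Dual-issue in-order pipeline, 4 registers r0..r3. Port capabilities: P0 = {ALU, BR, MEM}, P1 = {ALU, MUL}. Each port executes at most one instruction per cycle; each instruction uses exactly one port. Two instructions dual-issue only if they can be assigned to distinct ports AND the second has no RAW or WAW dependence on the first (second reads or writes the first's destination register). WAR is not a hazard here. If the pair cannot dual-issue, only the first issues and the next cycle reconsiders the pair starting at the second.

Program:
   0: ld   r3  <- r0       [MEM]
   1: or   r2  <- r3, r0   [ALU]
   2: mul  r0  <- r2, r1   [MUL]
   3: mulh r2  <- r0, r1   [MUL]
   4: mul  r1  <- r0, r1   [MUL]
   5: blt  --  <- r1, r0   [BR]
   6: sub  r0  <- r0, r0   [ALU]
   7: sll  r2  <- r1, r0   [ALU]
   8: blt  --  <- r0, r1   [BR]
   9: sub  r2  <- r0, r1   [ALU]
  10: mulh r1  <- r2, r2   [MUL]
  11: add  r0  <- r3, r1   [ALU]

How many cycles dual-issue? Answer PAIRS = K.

[0] i0  ld  -- RAW r3
[1] i1  or  -- RAW r2
[2] i2  mul  -- no-port MUL/MUL
[3] i3  mulh  -- no-port MUL/MUL
[4] i4  mul  -- RAW r1
[5] i5+i6  blt;sub  -- 2-wide
[6] i7+i8  sll;blt  -- 2-wide
[7] i9  sub  -- RAW r2
[8] i10  mulh  -- RAW r1
[9] i11  add  -- tail

PAIRS = 2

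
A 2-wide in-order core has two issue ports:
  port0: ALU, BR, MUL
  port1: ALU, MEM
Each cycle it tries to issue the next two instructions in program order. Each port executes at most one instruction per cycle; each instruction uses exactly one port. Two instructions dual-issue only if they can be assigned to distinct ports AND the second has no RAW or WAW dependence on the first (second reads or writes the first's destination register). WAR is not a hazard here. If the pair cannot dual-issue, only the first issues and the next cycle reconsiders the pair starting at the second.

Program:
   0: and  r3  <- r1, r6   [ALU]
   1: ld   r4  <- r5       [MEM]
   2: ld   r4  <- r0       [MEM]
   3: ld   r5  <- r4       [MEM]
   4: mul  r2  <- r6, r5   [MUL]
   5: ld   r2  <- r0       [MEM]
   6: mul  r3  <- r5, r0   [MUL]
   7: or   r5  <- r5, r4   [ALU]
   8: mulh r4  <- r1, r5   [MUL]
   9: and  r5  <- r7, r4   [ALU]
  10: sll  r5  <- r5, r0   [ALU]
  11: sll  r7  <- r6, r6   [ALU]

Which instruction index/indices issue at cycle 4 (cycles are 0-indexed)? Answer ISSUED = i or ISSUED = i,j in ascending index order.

#0 head=0: and.ALU;ld.MEM i0/i1 pair
#1 head=2: ld.MEM i2 no-port MEM/MEM
#2 head=3: ld.MEM i3 RAW r5
#3 head=4: mul.MUL i4 WAW r2
#4 head=5: ld.MEM;mul.MUL i5/i6 pair
#5 head=7: or.ALU i7 RAW r5
#6 head=8: mulh.MUL i8 RAW r4
#7 head=9: and.ALU i9 RAW+WAW r5
#8 head=10: sll.ALU;sll.ALU i10/i11 pair

ISSUED = 5,6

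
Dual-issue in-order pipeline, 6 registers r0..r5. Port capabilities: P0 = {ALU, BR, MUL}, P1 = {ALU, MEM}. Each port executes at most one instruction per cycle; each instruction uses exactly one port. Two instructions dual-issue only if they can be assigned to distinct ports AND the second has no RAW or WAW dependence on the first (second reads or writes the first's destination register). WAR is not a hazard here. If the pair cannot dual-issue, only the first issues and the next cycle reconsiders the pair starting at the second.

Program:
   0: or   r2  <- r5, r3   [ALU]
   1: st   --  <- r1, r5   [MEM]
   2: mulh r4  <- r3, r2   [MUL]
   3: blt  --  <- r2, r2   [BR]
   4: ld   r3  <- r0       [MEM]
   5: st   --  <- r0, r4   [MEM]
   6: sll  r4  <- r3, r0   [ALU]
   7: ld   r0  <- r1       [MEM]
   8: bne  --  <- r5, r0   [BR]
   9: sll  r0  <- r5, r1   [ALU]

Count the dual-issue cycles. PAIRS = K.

  cy0 -> i0&i1 (or st) dual
  cy1 -> i2 (mulh) no-port MUL/BR
  cy2 -> i3&i4 (blt ld) dual
  cy3 -> i5&i6 (st sll) dual
  cy4 -> i7 (ld) RAW r0
  cy5 -> i8&i9 (bne sll) dual

PAIRS = 4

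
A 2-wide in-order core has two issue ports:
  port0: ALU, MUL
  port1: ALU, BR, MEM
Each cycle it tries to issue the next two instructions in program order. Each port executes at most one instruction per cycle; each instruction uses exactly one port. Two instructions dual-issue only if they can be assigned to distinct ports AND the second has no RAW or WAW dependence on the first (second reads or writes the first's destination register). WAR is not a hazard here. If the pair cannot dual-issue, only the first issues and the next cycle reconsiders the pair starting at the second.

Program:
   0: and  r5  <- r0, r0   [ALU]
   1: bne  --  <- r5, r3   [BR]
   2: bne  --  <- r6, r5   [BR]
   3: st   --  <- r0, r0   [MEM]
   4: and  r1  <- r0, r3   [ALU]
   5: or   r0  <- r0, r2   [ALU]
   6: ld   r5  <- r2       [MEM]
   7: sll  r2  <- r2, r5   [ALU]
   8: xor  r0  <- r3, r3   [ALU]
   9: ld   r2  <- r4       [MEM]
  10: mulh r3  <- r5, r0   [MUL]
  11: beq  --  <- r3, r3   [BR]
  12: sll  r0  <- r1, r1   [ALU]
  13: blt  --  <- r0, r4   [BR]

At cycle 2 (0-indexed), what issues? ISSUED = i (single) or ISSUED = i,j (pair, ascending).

c0: i0 and  RAW r5
c1: i1 bne  no-port BR/BR
c2: i2 bne  no-port BR/MEM
c3: i3&i4 st;and  dual
c4: i5&i6 or;ld  dual
c5: i7&i8 sll;xor  dual
c6: i9&i10 ld;mulh  dual
c7: i11&i12 beq;sll  dual
c8: i13 blt  tail

ISSUED = 2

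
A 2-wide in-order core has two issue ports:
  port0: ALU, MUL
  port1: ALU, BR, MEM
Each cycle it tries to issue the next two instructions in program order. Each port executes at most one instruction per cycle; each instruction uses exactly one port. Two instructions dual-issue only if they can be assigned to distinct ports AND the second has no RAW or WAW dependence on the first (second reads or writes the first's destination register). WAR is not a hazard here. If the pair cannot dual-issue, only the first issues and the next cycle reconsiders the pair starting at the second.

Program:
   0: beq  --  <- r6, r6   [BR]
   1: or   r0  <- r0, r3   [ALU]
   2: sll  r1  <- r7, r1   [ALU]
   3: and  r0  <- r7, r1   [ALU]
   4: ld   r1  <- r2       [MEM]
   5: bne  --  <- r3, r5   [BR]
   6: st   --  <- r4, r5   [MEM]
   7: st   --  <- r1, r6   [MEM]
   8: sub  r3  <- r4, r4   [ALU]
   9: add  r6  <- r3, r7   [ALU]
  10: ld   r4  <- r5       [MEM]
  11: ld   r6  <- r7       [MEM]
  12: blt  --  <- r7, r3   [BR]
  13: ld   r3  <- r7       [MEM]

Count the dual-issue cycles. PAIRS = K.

0. beq+or @i0+i1  | pair
1. sll @i2  | RAW r1
2. and+ld @i3+i4  | pair
3. bne @i5  | no-port BR/MEM
4. st @i6  | no-port MEM/MEM
5. st+sub @i7+i8  | pair
6. add+ld @i9+i10  | pair
7. ld @i11  | no-port MEM/BR
8. blt @i12  | no-port BR/MEM
9. ld @i13  | tail

PAIRS = 4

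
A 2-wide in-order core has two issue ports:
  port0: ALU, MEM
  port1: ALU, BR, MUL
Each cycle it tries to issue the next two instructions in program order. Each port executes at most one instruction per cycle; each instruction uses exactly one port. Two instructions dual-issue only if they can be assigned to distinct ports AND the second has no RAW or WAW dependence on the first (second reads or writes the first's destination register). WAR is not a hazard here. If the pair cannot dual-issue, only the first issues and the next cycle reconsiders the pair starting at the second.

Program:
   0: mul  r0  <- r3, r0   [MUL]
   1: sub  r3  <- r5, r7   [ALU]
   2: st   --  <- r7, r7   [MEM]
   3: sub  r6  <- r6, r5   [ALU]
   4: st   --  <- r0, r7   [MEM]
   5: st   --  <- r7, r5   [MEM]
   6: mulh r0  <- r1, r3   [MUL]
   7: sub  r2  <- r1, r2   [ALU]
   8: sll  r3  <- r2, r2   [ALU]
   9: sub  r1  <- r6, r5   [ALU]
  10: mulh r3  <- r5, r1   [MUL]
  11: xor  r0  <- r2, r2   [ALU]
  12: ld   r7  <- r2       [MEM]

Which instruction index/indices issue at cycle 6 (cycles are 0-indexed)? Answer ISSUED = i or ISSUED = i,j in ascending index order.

ISSUED = 10,11

t=0 i0&i1:mul+sub ; 2-wide
t=1 i2&i3:st+sub ; 2-wide
t=2 i4:st ; no-port MEM/MEM
t=3 i5&i6:st+mulh ; 2-wide
t=4 i7:sub ; RAW r2
t=5 i8&i9:sll+sub ; 2-wide
t=6 i10&i11:mulh+xor ; 2-wide
t=7 i12:ld ; tail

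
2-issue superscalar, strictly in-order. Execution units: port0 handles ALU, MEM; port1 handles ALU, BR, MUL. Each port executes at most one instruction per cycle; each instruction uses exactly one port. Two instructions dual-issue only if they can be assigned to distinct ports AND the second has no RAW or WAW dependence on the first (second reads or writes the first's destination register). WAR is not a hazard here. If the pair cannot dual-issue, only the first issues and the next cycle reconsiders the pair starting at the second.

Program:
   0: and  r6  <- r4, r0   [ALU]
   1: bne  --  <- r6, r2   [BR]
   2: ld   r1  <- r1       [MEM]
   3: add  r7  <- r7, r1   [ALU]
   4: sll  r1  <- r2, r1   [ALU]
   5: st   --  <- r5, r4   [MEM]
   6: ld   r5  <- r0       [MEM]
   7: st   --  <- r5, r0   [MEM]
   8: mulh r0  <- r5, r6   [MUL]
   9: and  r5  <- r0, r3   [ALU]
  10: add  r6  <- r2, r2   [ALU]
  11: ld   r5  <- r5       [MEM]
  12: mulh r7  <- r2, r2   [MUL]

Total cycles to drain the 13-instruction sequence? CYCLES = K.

  cy0 -> i0 (and.ALU) RAW r6
  cy1 -> i1+i2 (bne.BR/ld.MEM) dual
  cy2 -> i3+i4 (add.ALU/sll.ALU) dual
  cy3 -> i5 (st.MEM) no-port MEM/MEM
  cy4 -> i6 (ld.MEM) no-port MEM/MEM
  cy5 -> i7+i8 (st.MEM/mulh.MUL) dual
  cy6 -> i9+i10 (and.ALU/add.ALU) dual
  cy7 -> i11+i12 (ld.MEM/mulh.MUL) dual

CYCLES = 8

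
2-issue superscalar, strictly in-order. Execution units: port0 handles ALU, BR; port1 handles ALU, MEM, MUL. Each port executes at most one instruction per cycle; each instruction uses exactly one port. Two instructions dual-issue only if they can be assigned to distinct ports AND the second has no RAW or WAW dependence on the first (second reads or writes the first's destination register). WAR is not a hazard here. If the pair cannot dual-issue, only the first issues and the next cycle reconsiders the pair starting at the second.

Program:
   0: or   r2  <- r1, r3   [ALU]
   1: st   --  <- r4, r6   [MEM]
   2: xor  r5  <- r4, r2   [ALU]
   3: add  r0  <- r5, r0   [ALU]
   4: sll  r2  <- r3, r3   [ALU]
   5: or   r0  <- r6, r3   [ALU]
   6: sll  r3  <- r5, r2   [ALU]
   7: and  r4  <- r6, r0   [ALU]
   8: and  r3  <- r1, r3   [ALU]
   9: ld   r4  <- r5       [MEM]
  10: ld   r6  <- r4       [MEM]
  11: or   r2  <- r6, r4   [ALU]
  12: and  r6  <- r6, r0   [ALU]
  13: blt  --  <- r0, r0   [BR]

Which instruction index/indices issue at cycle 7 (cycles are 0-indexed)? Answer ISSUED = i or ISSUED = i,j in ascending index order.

ISSUED = 11,12

0. or.ALU/st.MEM @i0/i1  | 2-wide
1. xor.ALU @i2  | RAW r5
2. add.ALU/sll.ALU @i3/i4  | 2-wide
3. or.ALU/sll.ALU @i5/i6  | 2-wide
4. and.ALU/and.ALU @i7/i8  | 2-wide
5. ld.MEM @i9  | no-port MEM/MEM
6. ld.MEM @i10  | RAW r6
7. or.ALU/and.ALU @i11/i12  | 2-wide
8. blt.BR @i13  | tail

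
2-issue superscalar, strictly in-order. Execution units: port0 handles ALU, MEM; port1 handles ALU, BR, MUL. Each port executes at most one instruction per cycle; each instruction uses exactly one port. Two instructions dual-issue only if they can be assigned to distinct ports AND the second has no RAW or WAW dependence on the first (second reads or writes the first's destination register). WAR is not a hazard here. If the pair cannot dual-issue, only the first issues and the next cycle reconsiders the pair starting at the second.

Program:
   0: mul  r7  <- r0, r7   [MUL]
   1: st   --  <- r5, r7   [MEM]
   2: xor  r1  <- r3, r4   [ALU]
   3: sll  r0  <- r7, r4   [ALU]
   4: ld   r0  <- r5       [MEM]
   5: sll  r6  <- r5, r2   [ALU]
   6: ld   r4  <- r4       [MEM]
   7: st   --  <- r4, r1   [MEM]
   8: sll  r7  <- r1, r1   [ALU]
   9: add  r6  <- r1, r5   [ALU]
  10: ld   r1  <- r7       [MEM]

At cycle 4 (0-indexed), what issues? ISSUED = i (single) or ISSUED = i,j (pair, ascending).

c0: i0 mul  RAW r7
c1: i1/i2 st+xor  dual
c2: i3 sll  WAW r0
c3: i4/i5 ld+sll  dual
c4: i6 ld  no-port MEM/MEM
c5: i7/i8 st+sll  dual
c6: i9/i10 add+ld  dual

ISSUED = 6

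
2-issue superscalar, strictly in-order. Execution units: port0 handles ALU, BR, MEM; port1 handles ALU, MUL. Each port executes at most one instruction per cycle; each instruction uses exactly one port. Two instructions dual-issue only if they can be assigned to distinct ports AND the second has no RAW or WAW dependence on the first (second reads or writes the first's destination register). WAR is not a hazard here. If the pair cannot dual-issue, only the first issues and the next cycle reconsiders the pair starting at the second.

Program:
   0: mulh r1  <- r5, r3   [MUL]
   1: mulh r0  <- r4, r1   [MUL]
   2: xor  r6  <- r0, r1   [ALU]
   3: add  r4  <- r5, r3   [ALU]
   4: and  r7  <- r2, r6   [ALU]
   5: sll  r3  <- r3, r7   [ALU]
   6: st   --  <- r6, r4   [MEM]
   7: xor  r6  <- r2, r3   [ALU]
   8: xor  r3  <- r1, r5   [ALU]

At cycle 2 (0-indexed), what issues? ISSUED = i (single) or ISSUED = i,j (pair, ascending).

ISSUED = 2,3

[0] i0  mulh.MUL  -- no-port MUL/MUL
[1] i1  mulh.MUL  -- RAW r0
[2] i2/i3  xor.ALU add.ALU  -- 2-wide
[3] i4  and.ALU  -- RAW r7
[4] i5/i6  sll.ALU st.MEM  -- 2-wide
[5] i7/i8  xor.ALU xor.ALU  -- 2-wide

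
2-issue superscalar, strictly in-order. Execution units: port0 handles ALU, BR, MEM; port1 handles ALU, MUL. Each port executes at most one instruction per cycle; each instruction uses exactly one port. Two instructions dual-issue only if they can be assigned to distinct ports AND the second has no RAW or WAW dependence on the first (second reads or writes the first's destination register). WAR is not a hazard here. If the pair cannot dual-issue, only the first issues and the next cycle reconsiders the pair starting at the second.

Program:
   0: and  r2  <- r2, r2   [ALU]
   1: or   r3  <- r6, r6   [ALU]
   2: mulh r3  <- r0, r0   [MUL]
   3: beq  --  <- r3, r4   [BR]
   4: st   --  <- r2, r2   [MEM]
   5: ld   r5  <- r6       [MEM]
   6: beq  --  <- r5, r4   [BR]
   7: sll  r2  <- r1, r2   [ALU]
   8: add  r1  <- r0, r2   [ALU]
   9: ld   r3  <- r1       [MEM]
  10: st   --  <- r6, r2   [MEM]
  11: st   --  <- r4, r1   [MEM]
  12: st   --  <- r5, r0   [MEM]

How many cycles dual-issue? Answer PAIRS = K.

PAIRS = 2

  cy0 -> i0/i1 (and/or) pair
  cy1 -> i2 (mulh) RAW r3
  cy2 -> i3 (beq) no-port BR/MEM
  cy3 -> i4 (st) no-port MEM/MEM
  cy4 -> i5 (ld) no-port MEM/BR
  cy5 -> i6/i7 (beq/sll) pair
  cy6 -> i8 (add) RAW r1
  cy7 -> i9 (ld) no-port MEM/MEM
  cy8 -> i10 (st) no-port MEM/MEM
  cy9 -> i11 (st) no-port MEM/MEM
  cy10 -> i12 (st) tail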